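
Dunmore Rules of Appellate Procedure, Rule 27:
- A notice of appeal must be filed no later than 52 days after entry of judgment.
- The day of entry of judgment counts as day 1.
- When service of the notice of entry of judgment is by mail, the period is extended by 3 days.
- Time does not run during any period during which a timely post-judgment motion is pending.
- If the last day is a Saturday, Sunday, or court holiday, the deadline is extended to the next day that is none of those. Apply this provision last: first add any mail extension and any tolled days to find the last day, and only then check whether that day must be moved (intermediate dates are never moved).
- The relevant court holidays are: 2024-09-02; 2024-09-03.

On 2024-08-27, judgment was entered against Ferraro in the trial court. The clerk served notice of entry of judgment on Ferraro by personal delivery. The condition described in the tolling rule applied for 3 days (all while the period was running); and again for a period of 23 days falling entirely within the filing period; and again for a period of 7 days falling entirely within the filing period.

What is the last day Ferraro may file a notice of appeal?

November 19, 2024

Counting 2024-08-27 as day 1, day 52 is October 17, 2024.
Service was not by mail, so no mail extension applies.
Tolling adds 3 days: October 17, 2024 + 3 days = October 20, 2024.
Tolling adds 23 days: October 20, 2024 + 23 days = November 12, 2024.
Tolling adds 7 days: November 12, 2024 + 7 days = November 19, 2024.
November 19, 2024 is a Tuesday and not a court holiday, so no extension applies.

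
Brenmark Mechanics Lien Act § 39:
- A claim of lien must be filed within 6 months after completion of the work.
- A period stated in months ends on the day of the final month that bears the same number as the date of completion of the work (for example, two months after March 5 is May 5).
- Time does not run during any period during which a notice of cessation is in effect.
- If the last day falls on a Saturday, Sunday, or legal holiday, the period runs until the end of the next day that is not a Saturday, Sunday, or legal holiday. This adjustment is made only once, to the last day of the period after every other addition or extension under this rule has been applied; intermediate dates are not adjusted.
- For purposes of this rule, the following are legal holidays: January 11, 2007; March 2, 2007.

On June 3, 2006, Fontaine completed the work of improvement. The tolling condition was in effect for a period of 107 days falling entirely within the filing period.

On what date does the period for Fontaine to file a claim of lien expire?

6 months after June 3, 2006 is December 3, 2006.
Tolling adds 107 days: December 3, 2006 + 107 days = March 20, 2007.
March 20, 2007 is a Tuesday and not a legal holiday, so no extension applies.

March 20, 2007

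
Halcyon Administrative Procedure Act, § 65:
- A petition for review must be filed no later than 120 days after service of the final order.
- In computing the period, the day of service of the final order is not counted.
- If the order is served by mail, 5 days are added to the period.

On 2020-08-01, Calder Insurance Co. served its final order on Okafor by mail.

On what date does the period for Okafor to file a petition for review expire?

December 4, 2020

120 days after 2020-08-01 is November 29, 2020.
Service was by mail, adding 5 days: November 29, 2020 + 5 days = December 4, 2020.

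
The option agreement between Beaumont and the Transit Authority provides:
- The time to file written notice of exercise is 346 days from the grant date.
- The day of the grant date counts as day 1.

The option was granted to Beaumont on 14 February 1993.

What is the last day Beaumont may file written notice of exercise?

Counting 14 February 1993 as day 1, day 346 is January 25, 1994.

January 25, 1994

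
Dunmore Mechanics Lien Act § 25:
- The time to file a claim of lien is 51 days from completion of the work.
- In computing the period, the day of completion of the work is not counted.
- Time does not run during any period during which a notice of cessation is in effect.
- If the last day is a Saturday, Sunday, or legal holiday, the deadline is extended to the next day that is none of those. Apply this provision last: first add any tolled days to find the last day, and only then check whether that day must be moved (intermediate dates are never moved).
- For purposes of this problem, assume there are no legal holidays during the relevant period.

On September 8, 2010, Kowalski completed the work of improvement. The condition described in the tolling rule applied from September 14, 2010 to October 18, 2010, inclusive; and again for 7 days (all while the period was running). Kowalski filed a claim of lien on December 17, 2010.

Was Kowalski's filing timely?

51 days after September 8, 2010 is October 29, 2010.
From September 14, 2010 through October 18, 2010 inclusive is 35 days; tolling adds 35 days: October 29, 2010 + 35 days = December 3, 2010.
Tolling adds 7 days: December 3, 2010 + 7 days = December 10, 2010.
December 10, 2010 is a Friday and not a legal holiday, so no extension applies.
The deadline is December 10, 2010; the filing on December 17, 2010 is after that date.

No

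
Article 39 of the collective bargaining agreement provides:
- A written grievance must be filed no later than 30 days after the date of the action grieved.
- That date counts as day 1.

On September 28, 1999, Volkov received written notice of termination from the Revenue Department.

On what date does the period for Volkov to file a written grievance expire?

Counting September 28, 1999 as day 1, day 30 is October 27, 1999.

October 27, 1999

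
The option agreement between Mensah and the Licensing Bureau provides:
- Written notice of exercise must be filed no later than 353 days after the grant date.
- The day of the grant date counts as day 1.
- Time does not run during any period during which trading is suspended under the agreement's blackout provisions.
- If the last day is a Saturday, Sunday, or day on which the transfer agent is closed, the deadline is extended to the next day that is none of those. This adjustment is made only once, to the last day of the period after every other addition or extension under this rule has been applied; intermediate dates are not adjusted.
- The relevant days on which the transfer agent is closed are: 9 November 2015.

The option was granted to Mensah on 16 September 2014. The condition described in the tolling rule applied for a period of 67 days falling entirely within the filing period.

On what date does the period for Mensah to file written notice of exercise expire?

Counting 16 September 2014 as day 1, day 353 is September 3, 2015.
Tolling adds 67 days: September 3, 2015 + 67 days = November 9, 2015.
November 9, 2015 is a listed holiday. The next qualifying day is November 10, 2015.

November 10, 2015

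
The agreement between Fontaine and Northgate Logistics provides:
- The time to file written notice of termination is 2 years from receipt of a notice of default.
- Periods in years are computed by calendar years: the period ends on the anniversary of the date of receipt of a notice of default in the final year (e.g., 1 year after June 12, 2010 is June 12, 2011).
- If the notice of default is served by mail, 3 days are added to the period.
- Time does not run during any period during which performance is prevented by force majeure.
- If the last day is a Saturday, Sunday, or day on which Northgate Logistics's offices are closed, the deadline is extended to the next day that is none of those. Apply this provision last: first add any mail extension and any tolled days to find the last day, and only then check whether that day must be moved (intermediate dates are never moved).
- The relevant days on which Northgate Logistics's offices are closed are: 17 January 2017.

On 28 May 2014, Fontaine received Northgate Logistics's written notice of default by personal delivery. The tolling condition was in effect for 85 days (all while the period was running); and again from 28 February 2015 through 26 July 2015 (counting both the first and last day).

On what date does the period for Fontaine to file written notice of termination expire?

January 18, 2017

2 years after 28 May 2014 is May 28, 2016.
Service was not by mail, so no mail extension applies.
Tolling adds 85 days: May 28, 2016 + 85 days = August 21, 2016.
From February 28, 2015 through July 26, 2015 inclusive is 149 days; tolling adds 149 days: August 21, 2016 + 149 days = January 17, 2017.
January 17, 2017 is a listed holiday. The next qualifying day is January 18, 2017.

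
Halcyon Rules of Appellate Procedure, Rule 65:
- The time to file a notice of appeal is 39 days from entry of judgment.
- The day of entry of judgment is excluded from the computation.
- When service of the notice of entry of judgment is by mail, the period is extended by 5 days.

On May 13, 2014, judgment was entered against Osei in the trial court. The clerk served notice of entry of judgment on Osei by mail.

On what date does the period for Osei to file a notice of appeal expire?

39 days after May 13, 2014 is June 21, 2014.
Service was by mail, adding 5 days: June 21, 2014 + 5 days = June 26, 2014.

June 26, 2014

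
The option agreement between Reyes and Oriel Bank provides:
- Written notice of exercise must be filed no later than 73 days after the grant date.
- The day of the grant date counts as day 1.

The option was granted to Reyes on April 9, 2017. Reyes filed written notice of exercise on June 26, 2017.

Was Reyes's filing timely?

Counting April 9, 2017 as day 1, day 73 is June 20, 2017.
The deadline is June 20, 2017; the filing on June 26, 2017 is after that date.

No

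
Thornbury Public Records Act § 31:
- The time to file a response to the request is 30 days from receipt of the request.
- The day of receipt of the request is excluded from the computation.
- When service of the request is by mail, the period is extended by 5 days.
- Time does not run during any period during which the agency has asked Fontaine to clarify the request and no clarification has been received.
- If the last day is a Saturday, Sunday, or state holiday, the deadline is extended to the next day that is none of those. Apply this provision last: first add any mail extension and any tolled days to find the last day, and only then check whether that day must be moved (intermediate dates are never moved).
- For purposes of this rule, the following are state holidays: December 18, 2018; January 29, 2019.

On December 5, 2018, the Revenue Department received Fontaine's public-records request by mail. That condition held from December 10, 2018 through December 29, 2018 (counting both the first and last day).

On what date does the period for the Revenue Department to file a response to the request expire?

January 30, 2019

30 days after December 5, 2018 is January 4, 2019.
Service was by mail, adding 5 days: January 4, 2019 + 5 days = January 9, 2019.
From December 10, 2018 through December 29, 2018 inclusive is 20 days; tolling adds 20 days: January 9, 2019 + 20 days = January 29, 2019.
January 29, 2019 is a listed holiday. The next qualifying day is January 30, 2019.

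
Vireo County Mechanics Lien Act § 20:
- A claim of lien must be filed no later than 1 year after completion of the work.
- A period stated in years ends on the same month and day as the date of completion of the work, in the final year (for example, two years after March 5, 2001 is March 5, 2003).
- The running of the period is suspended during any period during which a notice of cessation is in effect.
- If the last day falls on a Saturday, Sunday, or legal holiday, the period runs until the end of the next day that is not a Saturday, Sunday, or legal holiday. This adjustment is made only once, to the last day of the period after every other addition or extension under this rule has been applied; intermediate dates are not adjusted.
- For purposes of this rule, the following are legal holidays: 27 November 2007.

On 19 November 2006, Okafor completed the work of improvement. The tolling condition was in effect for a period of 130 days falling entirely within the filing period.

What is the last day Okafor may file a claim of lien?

1 year after 19 November 2006 is November 19, 2007.
Tolling adds 130 days: November 19, 2007 + 130 days = March 28, 2008.
March 28, 2008 is a Friday and not a legal holiday, so no extension applies.

March 28, 2008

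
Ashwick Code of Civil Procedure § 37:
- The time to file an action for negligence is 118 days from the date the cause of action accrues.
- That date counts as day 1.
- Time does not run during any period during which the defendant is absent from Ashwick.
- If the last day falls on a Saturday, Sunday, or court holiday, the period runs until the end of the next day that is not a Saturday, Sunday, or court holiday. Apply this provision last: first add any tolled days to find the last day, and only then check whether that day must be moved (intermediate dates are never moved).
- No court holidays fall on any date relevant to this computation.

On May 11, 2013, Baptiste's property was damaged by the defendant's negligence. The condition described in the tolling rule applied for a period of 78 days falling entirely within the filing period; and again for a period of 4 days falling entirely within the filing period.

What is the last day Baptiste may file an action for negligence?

Counting May 11, 2013 as day 1, day 118 is September 5, 2013.
Tolling adds 78 days: September 5, 2013 + 78 days = November 22, 2013.
Tolling adds 4 days: November 22, 2013 + 4 days = November 26, 2013.
November 26, 2013 is a Tuesday and not a court holiday, so no extension applies.

November 26, 2013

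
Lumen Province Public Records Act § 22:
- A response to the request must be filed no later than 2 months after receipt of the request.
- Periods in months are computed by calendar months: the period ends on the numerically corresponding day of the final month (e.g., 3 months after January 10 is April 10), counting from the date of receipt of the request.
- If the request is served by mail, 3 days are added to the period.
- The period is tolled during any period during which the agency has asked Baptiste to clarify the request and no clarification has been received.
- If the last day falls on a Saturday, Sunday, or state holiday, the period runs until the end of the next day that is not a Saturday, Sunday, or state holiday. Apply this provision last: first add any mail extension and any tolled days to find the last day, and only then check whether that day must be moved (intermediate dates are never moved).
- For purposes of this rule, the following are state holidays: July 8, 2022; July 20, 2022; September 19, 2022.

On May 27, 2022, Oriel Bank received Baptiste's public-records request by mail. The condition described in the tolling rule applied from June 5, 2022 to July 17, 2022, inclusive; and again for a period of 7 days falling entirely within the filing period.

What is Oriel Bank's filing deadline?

2 months after May 27, 2022 is July 27, 2022.
Service was by mail, adding 3 days: July 27, 2022 + 3 days = July 30, 2022.
From June 5, 2022 through July 17, 2022 inclusive is 43 days; tolling adds 43 days: July 30, 2022 + 43 days = September 11, 2022.
Tolling adds 7 days: September 11, 2022 + 7 days = September 18, 2022.
September 18, 2022 is Sunday; September 19, 2022 is a listed holiday. The next qualifying day is September 20, 2022.

September 20, 2022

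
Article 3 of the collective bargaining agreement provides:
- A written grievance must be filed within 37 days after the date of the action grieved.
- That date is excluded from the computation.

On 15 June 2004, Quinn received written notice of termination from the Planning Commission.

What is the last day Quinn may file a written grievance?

37 days after 15 June 2004 is July 22, 2004.

July 22, 2004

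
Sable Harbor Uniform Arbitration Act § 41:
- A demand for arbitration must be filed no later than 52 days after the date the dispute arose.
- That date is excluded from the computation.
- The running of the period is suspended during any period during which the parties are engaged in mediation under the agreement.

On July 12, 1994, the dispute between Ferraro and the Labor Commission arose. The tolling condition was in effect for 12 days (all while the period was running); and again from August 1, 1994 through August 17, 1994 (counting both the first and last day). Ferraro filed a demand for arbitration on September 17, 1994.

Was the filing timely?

52 days after July 12, 1994 is September 2, 1994.
Tolling adds 12 days: September 2, 1994 + 12 days = September 14, 1994.
From August 1, 1994 through August 17, 1994 inclusive is 17 days; tolling adds 17 days: September 14, 1994 + 17 days = October 1, 1994.
The deadline is October 1, 1994; the filing on September 17, 1994 is on or before that date.

Yes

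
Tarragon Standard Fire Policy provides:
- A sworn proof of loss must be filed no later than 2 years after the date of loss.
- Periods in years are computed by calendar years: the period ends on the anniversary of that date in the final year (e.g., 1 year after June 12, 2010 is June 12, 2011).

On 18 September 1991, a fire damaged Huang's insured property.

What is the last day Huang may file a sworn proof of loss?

September 18, 1993

2 years after 18 September 1991 is September 18, 1993.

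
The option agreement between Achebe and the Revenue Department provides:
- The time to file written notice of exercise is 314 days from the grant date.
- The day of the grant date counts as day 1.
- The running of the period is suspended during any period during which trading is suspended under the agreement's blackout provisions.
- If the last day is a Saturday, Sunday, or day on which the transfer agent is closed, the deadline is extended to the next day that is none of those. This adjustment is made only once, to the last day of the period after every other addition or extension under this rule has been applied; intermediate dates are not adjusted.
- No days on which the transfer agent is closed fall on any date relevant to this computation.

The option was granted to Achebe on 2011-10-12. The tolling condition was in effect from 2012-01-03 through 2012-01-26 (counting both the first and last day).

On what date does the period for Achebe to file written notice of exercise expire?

September 13, 2012

Counting 2011-10-12 as day 1, day 314 is August 20, 2012.
From January 3, 2012 through January 26, 2012 inclusive is 24 days; tolling adds 24 days: August 20, 2012 + 24 days = September 13, 2012.
September 13, 2012 is a Thursday and not a day on which the transfer agent is closed, so no extension applies.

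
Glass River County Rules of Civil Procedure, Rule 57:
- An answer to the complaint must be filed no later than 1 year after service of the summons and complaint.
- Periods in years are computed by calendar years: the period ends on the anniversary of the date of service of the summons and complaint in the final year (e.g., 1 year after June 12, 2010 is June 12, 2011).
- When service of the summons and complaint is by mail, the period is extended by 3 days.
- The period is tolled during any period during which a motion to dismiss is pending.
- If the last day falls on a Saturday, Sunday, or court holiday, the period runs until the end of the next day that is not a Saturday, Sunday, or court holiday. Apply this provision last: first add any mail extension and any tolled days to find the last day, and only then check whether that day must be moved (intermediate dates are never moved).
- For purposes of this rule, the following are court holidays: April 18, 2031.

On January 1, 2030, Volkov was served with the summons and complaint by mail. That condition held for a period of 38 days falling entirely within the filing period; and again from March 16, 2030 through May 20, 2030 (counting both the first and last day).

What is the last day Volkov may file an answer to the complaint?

April 21, 2031

1 year after January 1, 2030 is January 1, 2031.
Service was by mail, adding 3 days: January 1, 2031 + 3 days = January 4, 2031.
Tolling adds 38 days: January 4, 2031 + 38 days = February 11, 2031.
From March 16, 2030 through May 20, 2030 inclusive is 66 days; tolling adds 66 days: February 11, 2031 + 66 days = April 18, 2031.
April 18, 2031 is a listed holiday; April 19, 2031 is Saturday; April 20, 2031 is Sunday. The next qualifying day is April 21, 2031.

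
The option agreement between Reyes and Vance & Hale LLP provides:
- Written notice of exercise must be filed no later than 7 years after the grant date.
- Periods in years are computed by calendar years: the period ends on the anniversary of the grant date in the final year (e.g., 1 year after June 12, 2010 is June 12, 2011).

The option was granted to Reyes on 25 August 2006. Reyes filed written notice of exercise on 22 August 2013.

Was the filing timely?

7 years after 25 August 2006 is August 25, 2013.
The deadline is August 25, 2013; the filing on August 22, 2013 is on or before that date.

Yes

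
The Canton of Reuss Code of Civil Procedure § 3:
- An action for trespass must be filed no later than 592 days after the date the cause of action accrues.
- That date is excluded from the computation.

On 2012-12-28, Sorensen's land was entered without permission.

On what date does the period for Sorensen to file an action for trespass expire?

592 days after 2012-12-28 is August 12, 2014.

August 12, 2014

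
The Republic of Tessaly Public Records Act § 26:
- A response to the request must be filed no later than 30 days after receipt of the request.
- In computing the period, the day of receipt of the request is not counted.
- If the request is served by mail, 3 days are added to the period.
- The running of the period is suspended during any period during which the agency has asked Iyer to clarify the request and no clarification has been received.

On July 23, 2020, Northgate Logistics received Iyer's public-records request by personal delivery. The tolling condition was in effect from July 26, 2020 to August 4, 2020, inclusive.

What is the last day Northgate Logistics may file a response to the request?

30 days after July 23, 2020 is August 22, 2020.
Service was not by mail, so no mail extension applies.
From July 26, 2020 through August 4, 2020 inclusive is 10 days; tolling adds 10 days: August 22, 2020 + 10 days = September 1, 2020.

September 1, 2020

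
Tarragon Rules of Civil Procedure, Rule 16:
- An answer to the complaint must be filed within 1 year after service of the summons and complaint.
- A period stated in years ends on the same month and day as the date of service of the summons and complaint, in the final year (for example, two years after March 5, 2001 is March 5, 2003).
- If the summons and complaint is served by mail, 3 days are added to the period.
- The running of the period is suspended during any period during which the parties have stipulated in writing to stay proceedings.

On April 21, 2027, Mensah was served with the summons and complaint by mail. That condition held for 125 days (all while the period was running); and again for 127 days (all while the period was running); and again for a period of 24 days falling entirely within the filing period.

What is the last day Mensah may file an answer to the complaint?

1 year after April 21, 2027 is April 21, 2028.
Service was by mail, adding 3 days: April 21, 2028 + 3 days = April 24, 2028.
Tolling adds 125 days: April 24, 2028 + 125 days = August 27, 2028.
Tolling adds 127 days: August 27, 2028 + 127 days = January 1, 2029.
Tolling adds 24 days: January 1, 2029 + 24 days = January 25, 2029.

January 25, 2029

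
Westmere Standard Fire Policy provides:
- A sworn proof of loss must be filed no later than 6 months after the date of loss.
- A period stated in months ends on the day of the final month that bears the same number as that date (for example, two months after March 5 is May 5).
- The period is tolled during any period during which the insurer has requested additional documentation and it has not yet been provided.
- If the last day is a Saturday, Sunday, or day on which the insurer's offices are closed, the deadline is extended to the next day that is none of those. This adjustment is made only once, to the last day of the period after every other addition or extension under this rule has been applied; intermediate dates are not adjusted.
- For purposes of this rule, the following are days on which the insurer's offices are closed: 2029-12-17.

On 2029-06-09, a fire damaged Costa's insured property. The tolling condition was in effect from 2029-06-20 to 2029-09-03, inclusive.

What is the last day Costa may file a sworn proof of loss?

6 months after 2029-06-09 is December 9, 2029.
From June 20, 2029 through September 3, 2029 inclusive is 76 days; tolling adds 76 days: December 9, 2029 + 76 days = February 23, 2030.
February 23, 2030 is Saturday; February 24, 2030 is Sunday. The next qualifying day is February 25, 2030.

February 25, 2030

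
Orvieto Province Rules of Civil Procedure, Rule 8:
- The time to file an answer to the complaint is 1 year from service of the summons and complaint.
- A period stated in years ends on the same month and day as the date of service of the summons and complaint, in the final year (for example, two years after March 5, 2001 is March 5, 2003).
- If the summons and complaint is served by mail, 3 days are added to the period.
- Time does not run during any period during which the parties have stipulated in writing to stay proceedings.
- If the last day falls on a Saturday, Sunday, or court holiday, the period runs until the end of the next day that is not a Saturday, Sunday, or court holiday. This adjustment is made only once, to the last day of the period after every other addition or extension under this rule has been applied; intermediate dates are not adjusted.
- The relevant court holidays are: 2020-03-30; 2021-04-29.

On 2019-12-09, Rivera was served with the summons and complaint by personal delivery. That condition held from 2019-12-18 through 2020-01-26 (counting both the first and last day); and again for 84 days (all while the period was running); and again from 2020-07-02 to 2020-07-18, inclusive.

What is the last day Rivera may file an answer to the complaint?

April 30, 2021

1 year after 2019-12-09 is December 9, 2020.
Service was not by mail, so no mail extension applies.
From December 18, 2019 through January 26, 2020 inclusive is 40 days; tolling adds 40 days: December 9, 2020 + 40 days = January 18, 2021.
Tolling adds 84 days: January 18, 2021 + 84 days = April 12, 2021.
From July 2, 2020 through July 18, 2020 inclusive is 17 days; tolling adds 17 days: April 12, 2021 + 17 days = April 29, 2021.
April 29, 2021 is a listed holiday. The next qualifying day is April 30, 2021.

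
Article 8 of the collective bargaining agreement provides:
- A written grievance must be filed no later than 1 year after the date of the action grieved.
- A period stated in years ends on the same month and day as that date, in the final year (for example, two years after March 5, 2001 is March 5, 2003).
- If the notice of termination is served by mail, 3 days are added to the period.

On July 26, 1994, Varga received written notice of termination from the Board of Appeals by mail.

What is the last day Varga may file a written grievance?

1 year after July 26, 1994 is July 26, 1995.
Service was by mail, adding 3 days: July 26, 1995 + 3 days = July 29, 1995.

July 29, 1995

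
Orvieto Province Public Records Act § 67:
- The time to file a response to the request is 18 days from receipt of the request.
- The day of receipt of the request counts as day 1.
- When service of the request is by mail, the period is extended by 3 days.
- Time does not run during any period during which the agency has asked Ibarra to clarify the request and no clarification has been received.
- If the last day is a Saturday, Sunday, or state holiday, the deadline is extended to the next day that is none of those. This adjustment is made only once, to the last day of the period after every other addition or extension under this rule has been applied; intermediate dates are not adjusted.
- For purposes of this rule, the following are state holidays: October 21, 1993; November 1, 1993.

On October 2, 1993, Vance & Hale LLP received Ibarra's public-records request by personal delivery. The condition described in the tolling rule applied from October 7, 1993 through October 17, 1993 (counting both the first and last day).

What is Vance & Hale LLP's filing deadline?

Counting October 2, 1993 as day 1, day 18 is October 19, 1993.
Service was not by mail, so no mail extension applies.
From October 7, 1993 through October 17, 1993 inclusive is 11 days; tolling adds 11 days: October 19, 1993 + 11 days = October 30, 1993.
October 30, 1993 is Saturday; October 31, 1993 is Sunday; November 1, 1993 is a listed holiday. The next qualifying day is November 2, 1993.

November 2, 1993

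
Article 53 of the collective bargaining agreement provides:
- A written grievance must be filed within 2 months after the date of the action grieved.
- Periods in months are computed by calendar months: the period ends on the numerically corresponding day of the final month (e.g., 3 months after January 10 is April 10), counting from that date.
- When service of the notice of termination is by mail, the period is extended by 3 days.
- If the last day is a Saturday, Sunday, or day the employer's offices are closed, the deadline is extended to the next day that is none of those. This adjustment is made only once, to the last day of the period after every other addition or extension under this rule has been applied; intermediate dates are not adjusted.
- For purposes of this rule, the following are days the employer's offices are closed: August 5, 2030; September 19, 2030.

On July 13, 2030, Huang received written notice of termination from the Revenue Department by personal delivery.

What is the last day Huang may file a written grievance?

2 months after July 13, 2030 is September 13, 2030.
Service was not by mail, so no mail extension applies.
September 13, 2030 is a Friday and not a day the employer's offices are closed, so no extension applies.

September 13, 2030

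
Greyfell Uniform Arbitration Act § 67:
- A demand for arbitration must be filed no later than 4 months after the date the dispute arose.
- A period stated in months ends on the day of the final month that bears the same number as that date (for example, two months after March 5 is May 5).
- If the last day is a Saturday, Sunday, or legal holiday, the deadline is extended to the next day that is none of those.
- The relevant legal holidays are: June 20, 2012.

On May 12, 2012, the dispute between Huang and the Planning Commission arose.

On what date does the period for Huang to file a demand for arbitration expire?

September 12, 2012

4 months after May 12, 2012 is September 12, 2012.
September 12, 2012 is a Wednesday and not a legal holiday, so no extension applies.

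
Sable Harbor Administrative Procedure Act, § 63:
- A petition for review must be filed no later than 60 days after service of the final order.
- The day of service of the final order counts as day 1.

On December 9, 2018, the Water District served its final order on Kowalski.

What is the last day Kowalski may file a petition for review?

Counting December 9, 2018 as day 1, day 60 is February 6, 2019.

February 6, 2019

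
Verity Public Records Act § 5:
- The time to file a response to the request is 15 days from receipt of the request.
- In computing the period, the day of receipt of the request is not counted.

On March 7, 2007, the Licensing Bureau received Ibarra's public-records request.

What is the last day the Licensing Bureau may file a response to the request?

March 22, 2007

15 days after March 7, 2007 is March 22, 2007.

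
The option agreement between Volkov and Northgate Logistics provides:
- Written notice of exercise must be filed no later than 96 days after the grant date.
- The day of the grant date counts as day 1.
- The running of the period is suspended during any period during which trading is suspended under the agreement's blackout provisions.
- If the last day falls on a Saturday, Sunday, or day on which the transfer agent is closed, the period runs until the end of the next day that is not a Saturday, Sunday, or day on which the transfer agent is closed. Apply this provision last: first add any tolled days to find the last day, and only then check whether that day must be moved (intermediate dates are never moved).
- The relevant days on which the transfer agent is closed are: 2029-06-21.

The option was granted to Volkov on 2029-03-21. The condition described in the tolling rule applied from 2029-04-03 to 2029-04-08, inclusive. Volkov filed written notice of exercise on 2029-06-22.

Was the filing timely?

Counting 2029-03-21 as day 1, day 96 is June 24, 2029.
From April 3, 2029 through April 8, 2029 inclusive is 6 days; tolling adds 6 days: June 24, 2029 + 6 days = June 30, 2029.
June 30, 2029 is Saturday; July 1, 2029 is Sunday. The next qualifying day is July 2, 2029.
The deadline is July 2, 2029; the filing on June 22, 2029 is on or before that date.

Yes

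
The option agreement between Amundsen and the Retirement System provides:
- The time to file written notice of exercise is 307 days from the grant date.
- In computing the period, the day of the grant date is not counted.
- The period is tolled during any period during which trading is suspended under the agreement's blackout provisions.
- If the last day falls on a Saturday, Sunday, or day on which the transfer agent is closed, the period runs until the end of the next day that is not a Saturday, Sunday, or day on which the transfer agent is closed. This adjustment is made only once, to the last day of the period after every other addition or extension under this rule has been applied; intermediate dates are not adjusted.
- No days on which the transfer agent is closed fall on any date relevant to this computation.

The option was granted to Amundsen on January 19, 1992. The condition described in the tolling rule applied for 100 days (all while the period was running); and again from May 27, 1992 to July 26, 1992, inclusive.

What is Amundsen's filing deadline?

307 days after January 19, 1992 is November 21, 1992.
Tolling adds 100 days: November 21, 1992 + 100 days = March 1, 1993.
From May 27, 1992 through July 26, 1992 inclusive is 61 days; tolling adds 61 days: March 1, 1993 + 61 days = May 1, 1993.
May 1, 1993 is Saturday; May 2, 1993 is Sunday. The next qualifying day is May 3, 1993.

May 3, 1993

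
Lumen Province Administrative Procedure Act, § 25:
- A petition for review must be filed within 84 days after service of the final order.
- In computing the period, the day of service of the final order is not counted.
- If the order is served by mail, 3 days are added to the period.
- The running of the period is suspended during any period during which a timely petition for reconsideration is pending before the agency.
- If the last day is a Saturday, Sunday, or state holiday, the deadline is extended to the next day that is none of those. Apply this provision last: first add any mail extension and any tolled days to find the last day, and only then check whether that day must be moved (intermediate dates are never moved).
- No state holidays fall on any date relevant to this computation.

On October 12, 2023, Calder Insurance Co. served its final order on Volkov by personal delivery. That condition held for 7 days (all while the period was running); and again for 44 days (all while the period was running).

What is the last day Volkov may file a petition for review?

84 days after October 12, 2023 is January 4, 2024.
Service was not by mail, so no mail extension applies.
Tolling adds 7 days: January 4, 2024 + 7 days = January 11, 2024.
Tolling adds 44 days: January 11, 2024 + 44 days = February 24, 2024.
February 24, 2024 is Saturday; February 25, 2024 is Sunday. The next qualifying day is February 26, 2024.

February 26, 2024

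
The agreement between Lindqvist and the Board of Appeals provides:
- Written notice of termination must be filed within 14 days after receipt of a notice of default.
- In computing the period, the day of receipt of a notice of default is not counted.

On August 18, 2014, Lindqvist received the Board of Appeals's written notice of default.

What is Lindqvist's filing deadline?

September 1, 2014

14 days after August 18, 2014 is September 1, 2014.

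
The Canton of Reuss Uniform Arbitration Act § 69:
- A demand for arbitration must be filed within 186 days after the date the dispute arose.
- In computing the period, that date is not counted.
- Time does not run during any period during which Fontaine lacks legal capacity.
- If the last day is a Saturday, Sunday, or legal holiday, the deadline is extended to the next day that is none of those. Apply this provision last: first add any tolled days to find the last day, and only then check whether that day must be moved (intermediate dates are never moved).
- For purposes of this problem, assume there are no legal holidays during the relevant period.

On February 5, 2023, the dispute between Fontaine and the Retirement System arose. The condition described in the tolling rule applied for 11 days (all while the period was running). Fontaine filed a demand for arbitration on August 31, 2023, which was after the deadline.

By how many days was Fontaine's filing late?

10 days

186 days after February 5, 2023 is August 10, 2023.
Tolling adds 11 days: August 10, 2023 + 11 days = August 21, 2023.
August 21, 2023 is a Monday and not a legal holiday, so no extension applies.
The deadline is August 21, 2023; from August 21, 2023 to August 31, 2023 is 10 days.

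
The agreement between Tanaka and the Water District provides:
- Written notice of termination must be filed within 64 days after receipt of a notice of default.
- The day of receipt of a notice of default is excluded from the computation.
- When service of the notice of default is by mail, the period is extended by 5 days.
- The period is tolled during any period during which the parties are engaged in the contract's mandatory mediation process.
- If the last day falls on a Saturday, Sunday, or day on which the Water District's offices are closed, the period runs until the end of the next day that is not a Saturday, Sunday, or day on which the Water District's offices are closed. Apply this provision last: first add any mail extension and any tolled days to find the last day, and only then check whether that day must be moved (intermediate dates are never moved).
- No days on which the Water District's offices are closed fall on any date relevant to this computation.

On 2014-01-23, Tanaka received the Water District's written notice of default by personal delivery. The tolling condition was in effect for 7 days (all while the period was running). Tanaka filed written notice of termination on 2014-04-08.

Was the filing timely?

No

64 days after 2014-01-23 is March 28, 2014.
Service was not by mail, so no mail extension applies.
Tolling adds 7 days: March 28, 2014 + 7 days = April 4, 2014.
April 4, 2014 is a Friday and not a day on which the Water District's offices are closed, so no extension applies.
The deadline is April 4, 2014; the filing on April 8, 2014 is after that date.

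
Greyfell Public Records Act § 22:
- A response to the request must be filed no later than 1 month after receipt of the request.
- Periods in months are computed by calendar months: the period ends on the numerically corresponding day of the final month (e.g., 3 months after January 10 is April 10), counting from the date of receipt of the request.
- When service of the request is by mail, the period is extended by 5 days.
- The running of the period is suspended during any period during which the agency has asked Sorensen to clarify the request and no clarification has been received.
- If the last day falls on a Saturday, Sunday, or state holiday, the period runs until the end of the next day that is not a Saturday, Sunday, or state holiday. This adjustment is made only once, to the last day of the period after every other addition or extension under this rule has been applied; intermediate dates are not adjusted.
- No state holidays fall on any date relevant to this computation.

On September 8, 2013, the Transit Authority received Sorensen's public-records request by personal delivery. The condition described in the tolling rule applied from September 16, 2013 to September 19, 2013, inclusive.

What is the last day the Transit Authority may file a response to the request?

October 14, 2013

1 month after September 8, 2013 is October 8, 2013.
Service was not by mail, so no mail extension applies.
From September 16, 2013 through September 19, 2013 inclusive is 4 days; tolling adds 4 days: October 8, 2013 + 4 days = October 12, 2013.
October 12, 2013 is Saturday; October 13, 2013 is Sunday. The next qualifying day is October 14, 2013.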